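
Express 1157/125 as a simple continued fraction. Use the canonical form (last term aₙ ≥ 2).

[9; 3, 1, 9, 1, 2]

1157 = 9·125 + 32
125 = 3·32 + 29
32 = 1·29 + 3
29 = 9·3 + 2
3 = 1·2 + 1
2 = 2·1 + 0  (stop)
So 1157/125 = [9; 3, 1, 9, 1, 2].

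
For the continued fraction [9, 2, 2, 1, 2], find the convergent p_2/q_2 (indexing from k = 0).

Using pₖ = aₖpₖ₋₁ + pₖ₋₂, qₖ = aₖqₖ₋₁ + qₖ₋₂ (with p₋₁=1, p₋₂=0, q₋₁=0, q₋₂=1):
  k=0: a=9, p=9, q=1
  k=1: a=2, p=19, q=2
  k=2: a=2, p=47, q=5

47/5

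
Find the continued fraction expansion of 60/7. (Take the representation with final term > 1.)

[8; 1, 1, 3]

60 = 8·7 + 4
7 = 1·4 + 3
4 = 1·3 + 1
3 = 3·1 + 0  (stop)
So 60/7 = [8; 1, 1, 3].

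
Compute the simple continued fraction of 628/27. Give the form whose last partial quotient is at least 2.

[23; 3, 1, 6]

628 = 23*27 + 7
27 = 3*7 + 6
7 = 1*6 + 1
6 = 6*1 + 0  (stop)
So 628/27 = [23; 3, 1, 6].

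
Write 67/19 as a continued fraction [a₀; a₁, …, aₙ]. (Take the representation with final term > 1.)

67 = 3×19 + 10
19 = 1×10 + 9
10 = 1×9 + 1
9 = 9×1 + 0  (stop)
So 67/19 = [3; 1, 1, 9].

[3; 1, 1, 9]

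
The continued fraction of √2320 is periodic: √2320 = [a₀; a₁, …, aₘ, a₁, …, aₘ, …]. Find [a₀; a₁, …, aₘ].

a₀ = ⌊√2320⌋ = 48.
With m₀=0, d₀=1 and mₖ₊₁ = dₖaₖ − mₖ, dₖ₊₁ = (n − mₖ₊₁²)/dₖ, aₖ₊₁ = ⌊(a₀+mₖ₊₁)/dₖ₊₁⌋:
  k=1: m=48, d=16, a=6
  k=2: m=48, d=1, a=96
d=1 and a=2a₀=96 at k=2, so the next step gives (m, d) = (48, 16) again — its k=1 value — and the period has length 2.

[48; 6, 96]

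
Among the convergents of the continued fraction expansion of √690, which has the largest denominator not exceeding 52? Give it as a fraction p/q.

394/15

√690 = [26; 3, 1, 2, 1, 3, 52, …] (period length 6).
Convergents:
  p_0/q_0 = 26/1
  p_1/q_1 = 79/3
  p_2/q_2 = 105/4
  p_3/q_3 = 289/11
  p_4/q_4 = 394/15
  p_5/q_5 = 1471/56
q_4 = 15 ≤ 52 < 56 = q_5, so the answer is 394/15.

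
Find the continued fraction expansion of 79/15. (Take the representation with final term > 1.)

[5; 3, 1, 3]

79 = 5×15 + 4
15 = 3×4 + 3
4 = 1×3 + 1
3 = 3×1 + 0  (stop)
So 79/15 = [5; 3, 1, 3].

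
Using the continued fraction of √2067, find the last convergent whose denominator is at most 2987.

√2067 = [45; 2, 6, 2, 90, …] (period length 4).
Convergents:
  p_0/q_0 = 45/1
  p_1/q_1 = 91/2
  p_2/q_2 = 591/13
  p_3/q_3 = 1273/28
  p_4/q_4 = 115161/2533
  p_5/q_5 = 231595/5094
q_4 = 2533 ≤ 2987 < 5094 = q_5, so the answer is 115161/2533.

115161/2533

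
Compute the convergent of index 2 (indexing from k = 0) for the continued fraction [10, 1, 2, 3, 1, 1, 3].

32/3

Using pₖ = aₖpₖ₋₁ + pₖ₋₂, qₖ = aₖqₖ₋₁ + qₖ₋₂ (with p₋₁=1, p₋₂=0, q₋₁=0, q₋₂=1):
  k=0: a=10, p=10, q=1
  k=1: a=1, p=11, q=1
  k=2: a=2, p=32, q=3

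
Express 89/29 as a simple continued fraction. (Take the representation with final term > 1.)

[3; 14, 2]

89 = 3·29 + 2
29 = 14·2 + 1
2 = 2·1 + 0  (stop)
So 89/29 = [3; 14, 2].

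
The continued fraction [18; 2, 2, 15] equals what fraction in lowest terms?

Using pₖ = aₖpₖ₋₁ + pₖ₋₂ and qₖ = aₖqₖ₋₁ + qₖ₋₂:
  k=0: a=18, p=18, q=1
  k=1: a=2, p=37, q=2
  k=2: a=2, p=92, q=5
  k=3: a=15, p=1417, q=77

1417/77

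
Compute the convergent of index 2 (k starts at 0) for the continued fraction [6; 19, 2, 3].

236/39

Using pₖ = aₖpₖ₋₁ + pₖ₋₂, qₖ = aₖqₖ₋₁ + qₖ₋₂ (with p₋₁=1, p₋₂=0, q₋₁=0, q₋₂=1):
  k=0: a=6, p=6, q=1
  k=1: a=19, p=115, q=19
  k=2: a=2, p=236, q=39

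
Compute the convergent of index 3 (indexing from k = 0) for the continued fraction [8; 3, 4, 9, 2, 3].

Using pₖ = aₖpₖ₋₁ + pₖ₋₂, qₖ = aₖqₖ₋₁ + qₖ₋₂ (with p₋₁=1, p₋₂=0, q₋₁=0, q₋₂=1):
  k=0: a=8, p=8, q=1
  k=1: a=3, p=25, q=3
  k=2: a=4, p=108, q=13
  k=3: a=9, p=997, q=120

997/120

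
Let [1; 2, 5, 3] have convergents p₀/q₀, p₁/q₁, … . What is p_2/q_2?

16/11

Using pₖ = aₖpₖ₋₁ + pₖ₋₂, qₖ = aₖqₖ₋₁ + qₖ₋₂ (with p₋₁=1, p₋₂=0, q₋₁=0, q₋₂=1):
  k=0: a=1, p=1, q=1
  k=1: a=2, p=3, q=2
  k=2: a=5, p=16, q=11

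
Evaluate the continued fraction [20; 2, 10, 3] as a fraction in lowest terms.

1331/65

Using pₖ = aₖpₖ₋₁ + pₖ₋₂ and qₖ = aₖqₖ₋₁ + qₖ₋₂:
  k=0: a=20, p=20, q=1
  k=1: a=2, p=41, q=2
  k=2: a=10, p=430, q=21
  k=3: a=3, p=1331, q=65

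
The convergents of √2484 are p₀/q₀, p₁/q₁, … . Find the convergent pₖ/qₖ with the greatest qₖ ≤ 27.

√2484 = [49; 1, 5, 4, 5, 1, 98, …] (period length 6).
Convergents:
  p_0/q_0 = 49/1
  p_1/q_1 = 50/1
  p_2/q_2 = 299/6
  p_3/q_3 = 1246/25
  p_4/q_4 = 6529/131
q_3 = 25 ≤ 27 < 131 = q_4, so the answer is 1246/25.

1246/25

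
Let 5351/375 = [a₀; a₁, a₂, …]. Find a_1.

5351 = 14·375 + 101   →  a_0 = 14
375 = 3·101 + 72   →  a_1 = 3

3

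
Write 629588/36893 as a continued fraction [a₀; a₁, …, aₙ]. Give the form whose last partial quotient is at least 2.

[17; 15, 3, 18, 3, 14]

629588 = 17·36893 + 2407
36893 = 15·2407 + 788
2407 = 3·788 + 43
788 = 18·43 + 14
43 = 3·14 + 1
14 = 14·1 + 0  (stop)
So 629588/36893 = [17; 15, 3, 18, 3, 14].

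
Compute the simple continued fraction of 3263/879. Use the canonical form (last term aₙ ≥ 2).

3263 = 3×879 + 626
879 = 1×626 + 253
626 = 2×253 + 120
253 = 2×120 + 13
120 = 9×13 + 3
13 = 4×3 + 1
3 = 3×1 + 0  (stop)
So 3263/879 = [3; 1, 2, 2, 9, 4, 3].

[3; 1, 2, 2, 9, 4, 3]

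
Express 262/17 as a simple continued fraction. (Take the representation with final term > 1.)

[15; 2, 2, 3]

262 = 15×17 + 7
17 = 2×7 + 3
7 = 2×3 + 1
3 = 3×1 + 0  (stop)
So 262/17 = [15; 2, 2, 3].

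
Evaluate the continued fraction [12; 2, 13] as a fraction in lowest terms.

337/27

Using pₖ = aₖpₖ₋₁ + pₖ₋₂ and qₖ = aₖqₖ₋₁ + qₖ₋₂:
  k=0: a=12, p=12, q=1
  k=1: a=2, p=25, q=2
  k=2: a=13, p=337, q=27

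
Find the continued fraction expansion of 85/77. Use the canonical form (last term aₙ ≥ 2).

[1; 9, 1, 1, 1, 2]

85 = 1×77 + 8
77 = 9×8 + 5
8 = 1×5 + 3
5 = 1×3 + 2
3 = 1×2 + 1
2 = 2×1 + 0  (stop)
So 85/77 = [1; 9, 1, 1, 1, 2].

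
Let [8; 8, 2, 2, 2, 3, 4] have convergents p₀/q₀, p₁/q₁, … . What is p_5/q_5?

2801/345

Using pₖ = aₖpₖ₋₁ + pₖ₋₂, qₖ = aₖqₖ₋₁ + qₖ₋₂ (with p₋₁=1, p₋₂=0, q₋₁=0, q₋₂=1):
  k=0: a=8, p=8, q=1
  k=1: a=8, p=65, q=8
  k=2: a=2, p=138, q=17
  k=3: a=2, p=341, q=42
  k=4: a=2, p=820, q=101
  k=5: a=3, p=2801, q=345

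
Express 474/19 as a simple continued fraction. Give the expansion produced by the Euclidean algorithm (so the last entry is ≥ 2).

474 = 24×19 + 18
19 = 1×18 + 1
18 = 18×1 + 0  (stop)
So 474/19 = [24; 1, 18].

[24; 1, 18]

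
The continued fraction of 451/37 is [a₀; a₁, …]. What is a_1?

451 = 12·37 + 7   →  a_0 = 12
37 = 5·7 + 2   →  a_1 = 5

5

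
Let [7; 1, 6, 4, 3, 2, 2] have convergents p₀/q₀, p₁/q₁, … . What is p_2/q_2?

Using pₖ = aₖpₖ₋₁ + pₖ₋₂, qₖ = aₖqₖ₋₁ + qₖ₋₂ (with p₋₁=1, p₋₂=0, q₋₁=0, q₋₂=1):
  k=0: a=7, p=7, q=1
  k=1: a=1, p=8, q=1
  k=2: a=6, p=55, q=7

55/7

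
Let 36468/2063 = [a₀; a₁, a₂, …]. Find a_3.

10

36468 = 17·2063 + 1397   →  a_0 = 17
2063 = 1·1397 + 666   →  a_1 = 1
1397 = 2·666 + 65   →  a_2 = 2
666 = 10·65 + 16   →  a_3 = 10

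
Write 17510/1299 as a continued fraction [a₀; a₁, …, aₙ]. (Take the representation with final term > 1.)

[13; 2, 11, 1, 3, 13]

17510 = 13*1299 + 623
1299 = 2*623 + 53
623 = 11*53 + 40
53 = 1*40 + 13
40 = 3*13 + 1
13 = 13*1 + 0  (stop)
So 17510/1299 = [13; 2, 11, 1, 3, 13].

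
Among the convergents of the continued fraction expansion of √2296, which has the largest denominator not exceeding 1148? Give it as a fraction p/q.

54577/1139

√2296 = [47; 1, 10, 1, 94, …] (period length 4).
Convergents:
  p_0/q_0 = 47/1
  p_1/q_1 = 48/1
  p_2/q_2 = 527/11
  p_3/q_3 = 575/12
  p_4/q_4 = 54577/1139
  p_5/q_5 = 55152/1151
q_4 = 1139 ≤ 1148 < 1151 = q_5, so the answer is 54577/1139.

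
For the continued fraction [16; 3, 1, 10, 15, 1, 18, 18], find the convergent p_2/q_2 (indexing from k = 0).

Using pₖ = aₖpₖ₋₁ + pₖ₋₂, qₖ = aₖqₖ₋₁ + qₖ₋₂ (with p₋₁=1, p₋₂=0, q₋₁=0, q₋₂=1):
  k=0: a=16, p=16, q=1
  k=1: a=3, p=49, q=3
  k=2: a=1, p=65, q=4

65/4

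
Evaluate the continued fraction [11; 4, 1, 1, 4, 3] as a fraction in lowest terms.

Using pₖ = aₖpₖ₋₁ + pₖ₋₂ and qₖ = aₖqₖ₋₁ + qₖ₋₂:
  k=0: a=11, p=11, q=1
  k=1: a=4, p=45, q=4
  k=2: a=1, p=56, q=5
  k=3: a=1, p=101, q=9
  k=4: a=4, p=460, q=41
  k=5: a=3, p=1481, q=132

1481/132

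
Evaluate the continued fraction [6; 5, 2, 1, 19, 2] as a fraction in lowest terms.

Fold from the inside: start with 2/1.
  19 + 1/2 = 39/2
  1 + 2/39 = 41/39
  2 + 39/41 = 121/41
  5 + 41/121 = 646/121
  6 + 121/646 = 3997/646

3997/646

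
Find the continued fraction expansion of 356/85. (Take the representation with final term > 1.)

356 = 4*85 + 16
85 = 5*16 + 5
16 = 3*5 + 1
5 = 5*1 + 0  (stop)
So 356/85 = [4; 5, 3, 5].

[4; 5, 3, 5]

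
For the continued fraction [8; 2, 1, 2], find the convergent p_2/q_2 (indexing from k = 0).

25/3

Using pₖ = aₖpₖ₋₁ + pₖ₋₂, qₖ = aₖqₖ₋₁ + qₖ₋₂ (with p₋₁=1, p₋₂=0, q₋₁=0, q₋₂=1):
  k=0: a=8, p=8, q=1
  k=1: a=2, p=17, q=2
  k=2: a=1, p=25, q=3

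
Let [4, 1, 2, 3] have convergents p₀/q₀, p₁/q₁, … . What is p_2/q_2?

14/3

Using pₖ = aₖpₖ₋₁ + pₖ₋₂, qₖ = aₖqₖ₋₁ + qₖ₋₂ (with p₋₁=1, p₋₂=0, q₋₁=0, q₋₂=1):
  k=0: a=4, p=4, q=1
  k=1: a=1, p=5, q=1
  k=2: a=2, p=14, q=3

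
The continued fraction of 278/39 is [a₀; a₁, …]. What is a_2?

278 = 7·39 + 5   →  a_0 = 7
39 = 7·5 + 4   →  a_1 = 7
5 = 1·4 + 1   →  a_2 = 1

1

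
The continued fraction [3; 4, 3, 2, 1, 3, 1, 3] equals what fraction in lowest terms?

2473/765

Using pₖ = aₖpₖ₋₁ + pₖ₋₂ and qₖ = aₖqₖ₋₁ + qₖ₋₂:
  k=0: a=3, p=3, q=1
  k=1: a=4, p=13, q=4
  k=2: a=3, p=42, q=13
  k=3: a=2, p=97, q=30
  k=4: a=1, p=139, q=43
  k=5: a=3, p=514, q=159
  k=6: a=1, p=653, q=202
  k=7: a=3, p=2473, q=765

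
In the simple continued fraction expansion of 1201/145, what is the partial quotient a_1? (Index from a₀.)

3

1201 = 8·145 + 41   →  a_0 = 8
145 = 3·41 + 22   →  a_1 = 3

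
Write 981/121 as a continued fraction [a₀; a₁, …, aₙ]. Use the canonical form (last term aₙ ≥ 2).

981 = 8*121 + 13
121 = 9*13 + 4
13 = 3*4 + 1
4 = 4*1 + 0  (stop)
So 981/121 = [8; 9, 3, 4].

[8; 9, 3, 4]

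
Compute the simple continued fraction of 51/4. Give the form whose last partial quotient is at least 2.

[12; 1, 3]

51 = 12×4 + 3
4 = 1×3 + 1
3 = 3×1 + 0  (stop)
So 51/4 = [12; 1, 3].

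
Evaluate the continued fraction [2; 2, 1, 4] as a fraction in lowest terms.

Fold from the inside: start with 4/1.
  1 + 1/4 = 5/4
  2 + 4/5 = 14/5
  2 + 5/14 = 33/14

33/14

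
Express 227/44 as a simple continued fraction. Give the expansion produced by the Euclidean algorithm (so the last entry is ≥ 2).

227 = 5·44 + 7
44 = 6·7 + 2
7 = 3·2 + 1
2 = 2·1 + 0  (stop)
So 227/44 = [5; 6, 3, 2].

[5; 6, 3, 2]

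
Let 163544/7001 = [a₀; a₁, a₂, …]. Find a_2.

163544 = 23·7001 + 2521   →  a_0 = 23
7001 = 2·2521 + 1959   →  a_1 = 2
2521 = 1·1959 + 562   →  a_2 = 1

1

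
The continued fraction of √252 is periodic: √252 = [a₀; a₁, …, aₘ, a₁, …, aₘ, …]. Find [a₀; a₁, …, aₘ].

[15; 1, 6, 1, 30]

a₀ = ⌊√252⌋ = 15.
With m₀=0, d₀=1 and mₖ₊₁ = dₖaₖ − mₖ, dₖ₊₁ = (n − mₖ₊₁²)/dₖ, aₖ₊₁ = ⌊(a₀+mₖ₊₁)/dₖ₊₁⌋:
  k=1: m=15, d=27, a=1
  k=2: m=12, d=4, a=6
  k=3: m=12, d=27, a=1
  k=4: m=15, d=1, a=30
d=1 and a=2a₀=30 at k=4, so the next step gives (m, d) = (15, 27) again — its k=1 value — and the period has length 4.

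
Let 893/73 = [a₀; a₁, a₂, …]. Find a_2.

893 = 12·73 + 17   →  a_0 = 12
73 = 4·17 + 5   →  a_1 = 4
17 = 3·5 + 2   →  a_2 = 3

3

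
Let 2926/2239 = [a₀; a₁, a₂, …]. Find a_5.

8

2926 = 1·2239 + 687   →  a_0 = 1
2239 = 3·687 + 178   →  a_1 = 3
687 = 3·178 + 153   →  a_2 = 3
178 = 1·153 + 25   →  a_3 = 1
153 = 6·25 + 3   →  a_4 = 6
25 = 8·3 + 1   →  a_5 = 8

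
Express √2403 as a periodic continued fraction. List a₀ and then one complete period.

[49; 49, 98]

a₀ = ⌊√2403⌋ = 49.
With m₀=0, d₀=1 and mₖ₊₁ = dₖaₖ − mₖ, dₖ₊₁ = (n − mₖ₊₁²)/dₖ, aₖ₊₁ = ⌊(a₀+mₖ₊₁)/dₖ₊₁⌋:
  k=1: m=49, d=2, a=49
  k=2: m=49, d=1, a=98
d=1 and a=2a₀=98 at k=2, so the next step gives (m, d) = (49, 2) again — its k=1 value — and the period has length 2.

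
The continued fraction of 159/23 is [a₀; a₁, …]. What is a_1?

159 = 6·23 + 21   →  a_0 = 6
23 = 1·21 + 2   →  a_1 = 1

1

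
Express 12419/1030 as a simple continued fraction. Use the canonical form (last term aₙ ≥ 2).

12419 = 12·1030 + 59
1030 = 17·59 + 27
59 = 2·27 + 5
27 = 5·5 + 2
5 = 2·2 + 1
2 = 2·1 + 0  (stop)
So 12419/1030 = [12; 17, 2, 5, 2, 2].

[12; 17, 2, 5, 2, 2]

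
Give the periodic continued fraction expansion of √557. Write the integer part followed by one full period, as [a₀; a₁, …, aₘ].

[23; 1, 1, 1, 1, 46]

a₀ = ⌊√557⌋ = 23.
With m₀=0, d₀=1 and mₖ₊₁ = dₖaₖ − mₖ, dₖ₊₁ = (n − mₖ₊₁²)/dₖ, aₖ₊₁ = ⌊(a₀+mₖ₊₁)/dₖ₊₁⌋:
  k=1: m=23, d=28, a=1
  k=2: m=5, d=19, a=1
  k=3: m=14, d=19, a=1
  k=4: m=5, d=28, a=1
  k=5: m=23, d=1, a=46
d=1 and a=2a₀=46 at k=5, so the next step gives (m, d) = (23, 28) again — its k=1 value — and the period has length 5.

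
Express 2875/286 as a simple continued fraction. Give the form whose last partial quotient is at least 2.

2875 = 10*286 + 15
286 = 19*15 + 1
15 = 15*1 + 0  (stop)
So 2875/286 = [10; 19, 15].

[10; 19, 15]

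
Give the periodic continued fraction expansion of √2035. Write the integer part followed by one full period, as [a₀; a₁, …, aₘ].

[45; 9, 90]

a₀ = ⌊√2035⌋ = 45.
With m₀=0, d₀=1 and mₖ₊₁ = dₖaₖ − mₖ, dₖ₊₁ = (n − mₖ₊₁²)/dₖ, aₖ₊₁ = ⌊(a₀+mₖ₊₁)/dₖ₊₁⌋:
  k=1: m=45, d=10, a=9
  k=2: m=45, d=1, a=90
d=1 and a=2a₀=90 at k=2, so the next step gives (m, d) = (45, 10) again — its k=1 value — and the period has length 2.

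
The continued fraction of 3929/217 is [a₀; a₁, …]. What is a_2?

3929 = 18·217 + 23   →  a_0 = 18
217 = 9·23 + 10   →  a_1 = 9
23 = 2·10 + 3   →  a_2 = 2

2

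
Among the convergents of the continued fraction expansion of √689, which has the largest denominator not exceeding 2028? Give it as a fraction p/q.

22049/840

√689 = [26; 4, 52, …] (period length 2).
Convergents:
  p_0/q_0 = 26/1
  p_1/q_1 = 105/4
  p_2/q_2 = 5486/209
  p_3/q_3 = 22049/840
  p_4/q_4 = 1152034/43889
q_3 = 840 ≤ 2028 < 43889 = q_4, so the answer is 22049/840.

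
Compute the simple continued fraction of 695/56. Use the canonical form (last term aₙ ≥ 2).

[12; 2, 2, 3, 3]

695 = 12·56 + 23
56 = 2·23 + 10
23 = 2·10 + 3
10 = 3·3 + 1
3 = 3·1 + 0  (stop)
So 695/56 = [12; 2, 2, 3, 3].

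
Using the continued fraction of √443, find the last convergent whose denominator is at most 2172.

18585/883

√443 = [21; 21, 42, …] (period length 2).
Convergents:
  p_0/q_0 = 21/1
  p_1/q_1 = 442/21
  p_2/q_2 = 18585/883
  p_3/q_3 = 390727/18564
q_2 = 883 ≤ 2172 < 18564 = q_3, so the answer is 18585/883.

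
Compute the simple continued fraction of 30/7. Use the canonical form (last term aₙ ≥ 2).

[4; 3, 2]

30 = 4×7 + 2
7 = 3×2 + 1
2 = 2×1 + 0  (stop)
So 30/7 = [4; 3, 2].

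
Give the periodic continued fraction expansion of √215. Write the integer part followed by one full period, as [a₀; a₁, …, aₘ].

[14; 1, 1, 1, 28]

a₀ = ⌊√215⌋ = 14.
With m₀=0, d₀=1 and mₖ₊₁ = dₖaₖ − mₖ, dₖ₊₁ = (n − mₖ₊₁²)/dₖ, aₖ₊₁ = ⌊(a₀+mₖ₊₁)/dₖ₊₁⌋:
  k=1: m=14, d=19, a=1
  k=2: m=5, d=10, a=1
  k=3: m=5, d=19, a=1
  k=4: m=14, d=1, a=28
d=1 and a=2a₀=28 at k=4, so the next step gives (m, d) = (14, 19) again — its k=1 value — and the period has length 4.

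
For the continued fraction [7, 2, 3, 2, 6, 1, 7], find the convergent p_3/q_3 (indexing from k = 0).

Using pₖ = aₖpₖ₋₁ + pₖ₋₂, qₖ = aₖqₖ₋₁ + qₖ₋₂ (with p₋₁=1, p₋₂=0, q₋₁=0, q₋₂=1):
  k=0: a=7, p=7, q=1
  k=1: a=2, p=15, q=2
  k=2: a=3, p=52, q=7
  k=3: a=2, p=119, q=16

119/16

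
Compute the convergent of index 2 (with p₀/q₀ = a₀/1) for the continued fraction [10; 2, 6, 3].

Using pₖ = aₖpₖ₋₁ + pₖ₋₂, qₖ = aₖqₖ₋₁ + qₖ₋₂ (with p₋₁=1, p₋₂=0, q₋₁=0, q₋₂=1):
  k=0: a=10, p=10, q=1
  k=1: a=2, p=21, q=2
  k=2: a=6, p=136, q=13

136/13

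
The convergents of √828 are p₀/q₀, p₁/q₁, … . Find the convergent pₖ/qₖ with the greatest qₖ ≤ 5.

√828 = [28; 1, 3, 2, 3, 1, 56, …] (period length 6).
Convergents:
  p_0/q_0 = 28/1
  p_1/q_1 = 29/1
  p_2/q_2 = 115/4
  p_3/q_3 = 259/9
q_2 = 4 ≤ 5 < 9 = q_3, so the answer is 115/4.

115/4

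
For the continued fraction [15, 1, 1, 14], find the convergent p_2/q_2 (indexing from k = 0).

Using pₖ = aₖpₖ₋₁ + pₖ₋₂, qₖ = aₖqₖ₋₁ + qₖ₋₂ (with p₋₁=1, p₋₂=0, q₋₁=0, q₋₂=1):
  k=0: a=15, p=15, q=1
  k=1: a=1, p=16, q=1
  k=2: a=1, p=31, q=2

31/2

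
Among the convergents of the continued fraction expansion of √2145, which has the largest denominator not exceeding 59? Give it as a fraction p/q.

√2145 = [46; 3, 5, 2, 5, 3, 92, …] (period length 6).
Convergents:
  p_0/q_0 = 46/1
  p_1/q_1 = 139/3
  p_2/q_2 = 741/16
  p_3/q_3 = 1621/35
  p_4/q_4 = 8846/191
q_3 = 35 ≤ 59 < 191 = q_4, so the answer is 1621/35.

1621/35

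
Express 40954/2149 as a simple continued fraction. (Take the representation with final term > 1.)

[19; 17, 2, 8, 3, 2]

40954 = 19×2149 + 123
2149 = 17×123 + 58
123 = 2×58 + 7
58 = 8×7 + 2
7 = 3×2 + 1
2 = 2×1 + 0  (stop)
So 40954/2149 = [19; 17, 2, 8, 3, 2].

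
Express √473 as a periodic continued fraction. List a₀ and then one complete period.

a₀ = ⌊√473⌋ = 21.
With m₀=0, d₀=1 and mₖ₊₁ = dₖaₖ − mₖ, dₖ₊₁ = (n − mₖ₊₁²)/dₖ, aₖ₊₁ = ⌊(a₀+mₖ₊₁)/dₖ₊₁⌋:
  k=1: m=21, d=32, a=1
  k=2: m=11, d=11, a=2
  k=3: m=11, d=32, a=1
  k=4: m=21, d=1, a=42
d=1 and a=2a₀=42 at k=4, so the next step gives (m, d) = (21, 32) again — its k=1 value — and the period has length 4.

[21; 1, 2, 1, 42]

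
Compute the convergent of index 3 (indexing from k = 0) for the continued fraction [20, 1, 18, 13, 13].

Using pₖ = aₖpₖ₋₁ + pₖ₋₂, qₖ = aₖqₖ₋₁ + qₖ₋₂ (with p₋₁=1, p₋₂=0, q₋₁=0, q₋₂=1):
  k=0: a=20, p=20, q=1
  k=1: a=1, p=21, q=1
  k=2: a=18, p=398, q=19
  k=3: a=13, p=5195, q=248

5195/248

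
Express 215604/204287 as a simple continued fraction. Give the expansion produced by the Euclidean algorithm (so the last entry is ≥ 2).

[1; 18, 19, 2, 11, 8, 3]

215604 = 1·204287 + 11317
204287 = 18·11317 + 581
11317 = 19·581 + 278
581 = 2·278 + 25
278 = 11·25 + 3
25 = 8·3 + 1
3 = 3·1 + 0  (stop)
So 215604/204287 = [1; 18, 19, 2, 11, 8, 3].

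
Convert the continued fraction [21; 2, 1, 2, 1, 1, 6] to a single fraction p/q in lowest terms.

Using pₖ = aₖpₖ₋₁ + pₖ₋₂ and qₖ = aₖqₖ₋₁ + qₖ₋₂:
  k=0: a=21, p=21, q=1
  k=1: a=2, p=43, q=2
  k=2: a=1, p=64, q=3
  k=3: a=2, p=171, q=8
  k=4: a=1, p=235, q=11
  k=5: a=1, p=406, q=19
  k=6: a=6, p=2671, q=125

2671/125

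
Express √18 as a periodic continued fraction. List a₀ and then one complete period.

[4; 4, 8]

a₀ = ⌊√18⌋ = 4.
With m₀=0, d₀=1 and mₖ₊₁ = dₖaₖ − mₖ, dₖ₊₁ = (n − mₖ₊₁²)/dₖ, aₖ₊₁ = ⌊(a₀+mₖ₊₁)/dₖ₊₁⌋:
  k=1: m=4, d=2, a=4
  k=2: m=4, d=1, a=8
d=1 and a=2a₀=8 at k=2, so the next step gives (m, d) = (4, 2) again — its k=1 value — and the period has length 2.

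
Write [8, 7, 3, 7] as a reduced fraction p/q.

Fold from the inside: start with 7/1.
  3 + 1/7 = 22/7
  7 + 7/22 = 161/22
  8 + 22/161 = 1310/161

1310/161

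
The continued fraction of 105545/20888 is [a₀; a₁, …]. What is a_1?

105545 = 5·20888 + 1105   →  a_0 = 5
20888 = 18·1105 + 998   →  a_1 = 18

18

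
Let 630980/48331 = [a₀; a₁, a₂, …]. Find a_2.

18

630980 = 13·48331 + 2677   →  a_0 = 13
48331 = 18·2677 + 145   →  a_1 = 18
2677 = 18·145 + 67   →  a_2 = 18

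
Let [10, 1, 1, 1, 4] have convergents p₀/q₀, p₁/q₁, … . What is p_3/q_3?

Using pₖ = aₖpₖ₋₁ + pₖ₋₂, qₖ = aₖqₖ₋₁ + qₖ₋₂ (with p₋₁=1, p₋₂=0, q₋₁=0, q₋₂=1):
  k=0: a=10, p=10, q=1
  k=1: a=1, p=11, q=1
  k=2: a=1, p=21, q=2
  k=3: a=1, p=32, q=3

32/3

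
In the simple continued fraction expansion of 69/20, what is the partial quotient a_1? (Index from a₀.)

2

69 = 3·20 + 9   →  a_0 = 3
20 = 2·9 + 2   →  a_1 = 2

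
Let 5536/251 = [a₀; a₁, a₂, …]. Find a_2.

5536 = 22·251 + 14   →  a_0 = 22
251 = 17·14 + 13   →  a_1 = 17
14 = 1·13 + 1   →  a_2 = 1

1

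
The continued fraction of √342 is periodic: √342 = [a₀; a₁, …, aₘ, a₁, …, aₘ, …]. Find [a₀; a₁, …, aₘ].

[18; 2, 36]

a₀ = ⌊√342⌋ = 18.
With m₀=0, d₀=1 and mₖ₊₁ = dₖaₖ − mₖ, dₖ₊₁ = (n − mₖ₊₁²)/dₖ, aₖ₊₁ = ⌊(a₀+mₖ₊₁)/dₖ₊₁⌋:
  k=1: m=18, d=18, a=2
  k=2: m=18, d=1, a=36
d=1 and a=2a₀=36 at k=2, so the next step gives (m, d) = (18, 18) again — its k=1 value — and the period has length 2.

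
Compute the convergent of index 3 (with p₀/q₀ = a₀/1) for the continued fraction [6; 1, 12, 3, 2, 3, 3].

277/40

Using pₖ = aₖpₖ₋₁ + pₖ₋₂, qₖ = aₖqₖ₋₁ + qₖ₋₂ (with p₋₁=1, p₋₂=0, q₋₁=0, q₋₂=1):
  k=0: a=6, p=6, q=1
  k=1: a=1, p=7, q=1
  k=2: a=12, p=90, q=13
  k=3: a=3, p=277, q=40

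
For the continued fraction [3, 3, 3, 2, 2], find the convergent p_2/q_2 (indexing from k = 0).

33/10

Using pₖ = aₖpₖ₋₁ + pₖ₋₂, qₖ = aₖqₖ₋₁ + qₖ₋₂ (with p₋₁=1, p₋₂=0, q₋₁=0, q₋₂=1):
  k=0: a=3, p=3, q=1
  k=1: a=3, p=10, q=3
  k=2: a=3, p=33, q=10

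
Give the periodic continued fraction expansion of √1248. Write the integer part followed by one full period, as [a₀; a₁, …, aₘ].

[35; 3, 17, 3, 70]

a₀ = ⌊√1248⌋ = 35.
With m₀=0, d₀=1 and mₖ₊₁ = dₖaₖ − mₖ, dₖ₊₁ = (n − mₖ₊₁²)/dₖ, aₖ₊₁ = ⌊(a₀+mₖ₊₁)/dₖ₊₁⌋:
  k=1: m=35, d=23, a=3
  k=2: m=34, d=4, a=17
  k=3: m=34, d=23, a=3
  k=4: m=35, d=1, a=70
d=1 and a=2a₀=70 at k=4, so the next step gives (m, d) = (35, 23) again — its k=1 value — and the period has length 4.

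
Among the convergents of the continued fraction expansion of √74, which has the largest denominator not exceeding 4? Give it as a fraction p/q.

√74 = [8; 1, 1, 1, 1, 16, …] (period length 5).
Convergents:
  p_0/q_0 = 8/1
  p_1/q_1 = 9/1
  p_2/q_2 = 17/2
  p_3/q_3 = 26/3
  p_4/q_4 = 43/5
q_3 = 3 ≤ 4 < 5 = q_4, so the answer is 26/3.

26/3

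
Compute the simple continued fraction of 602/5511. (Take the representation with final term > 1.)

602 = 0·5511 + 602
5511 = 9·602 + 93
602 = 6·93 + 44
93 = 2·44 + 5
44 = 8·5 + 4
5 = 1·4 + 1
4 = 4·1 + 0  (stop)
So 602/5511 = [0; 9, 6, 2, 8, 1, 4].

[0; 9, 6, 2, 8, 1, 4]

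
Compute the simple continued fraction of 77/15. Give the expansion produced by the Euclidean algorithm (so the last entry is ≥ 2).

77 = 5·15 + 2
15 = 7·2 + 1
2 = 2·1 + 0  (stop)
So 77/15 = [5; 7, 2].

[5; 7, 2]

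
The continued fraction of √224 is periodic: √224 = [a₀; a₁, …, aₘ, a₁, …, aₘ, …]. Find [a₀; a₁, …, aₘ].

[14; 1, 28]

a₀ = ⌊√224⌋ = 14.
With m₀=0, d₀=1 and mₖ₊₁ = dₖaₖ − mₖ, dₖ₊₁ = (n − mₖ₊₁²)/dₖ, aₖ₊₁ = ⌊(a₀+mₖ₊₁)/dₖ₊₁⌋:
  k=1: m=14, d=28, a=1
  k=2: m=14, d=1, a=28
d=1 and a=2a₀=28 at k=2, so the next step gives (m, d) = (14, 28) again — its k=1 value — and the period has length 2.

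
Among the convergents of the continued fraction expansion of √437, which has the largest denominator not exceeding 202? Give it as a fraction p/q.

√437 = [20; 1, 9, 2, 9, 1, 40, …] (period length 6).
Convergents:
  p_0/q_0 = 20/1
  p_1/q_1 = 21/1
  p_2/q_2 = 209/10
  p_3/q_3 = 439/21
  p_4/q_4 = 4160/199
  p_5/q_5 = 4599/220
q_4 = 199 ≤ 202 < 220 = q_5, so the answer is 4160/199.

4160/199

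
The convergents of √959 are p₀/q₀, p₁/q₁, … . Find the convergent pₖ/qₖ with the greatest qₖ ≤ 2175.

√959 = [30; 1, 29, 1, 60, …] (period length 4).
Convergents:
  p_0/q_0 = 30/1
  p_1/q_1 = 31/1
  p_2/q_2 = 929/30
  p_3/q_3 = 960/31
  p_4/q_4 = 58529/1890
  p_5/q_5 = 59489/1921
  p_6/q_6 = 1783710/57599
q_5 = 1921 ≤ 2175 < 57599 = q_6, so the answer is 59489/1921.

59489/1921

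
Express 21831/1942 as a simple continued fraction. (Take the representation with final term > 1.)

21831 = 11·1942 + 469
1942 = 4·469 + 66
469 = 7·66 + 7
66 = 9·7 + 3
7 = 2·3 + 1
3 = 3·1 + 0  (stop)
So 21831/1942 = [11; 4, 7, 9, 2, 3].

[11; 4, 7, 9, 2, 3]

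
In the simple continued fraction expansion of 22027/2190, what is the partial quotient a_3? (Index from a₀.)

22027 = 10·2190 + 127   →  a_0 = 10
2190 = 17·127 + 31   →  a_1 = 17
127 = 4·31 + 3   →  a_2 = 4
31 = 10·3 + 1   →  a_3 = 10

10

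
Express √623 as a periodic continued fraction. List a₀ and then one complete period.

[24; 1, 23, 1, 48]

a₀ = ⌊√623⌋ = 24.
With m₀=0, d₀=1 and mₖ₊₁ = dₖaₖ − mₖ, dₖ₊₁ = (n − mₖ₊₁²)/dₖ, aₖ₊₁ = ⌊(a₀+mₖ₊₁)/dₖ₊₁⌋:
  k=1: m=24, d=47, a=1
  k=2: m=23, d=2, a=23
  k=3: m=23, d=47, a=1
  k=4: m=24, d=1, a=48
d=1 and a=2a₀=48 at k=4, so the next step gives (m, d) = (24, 47) again — its k=1 value — and the period has length 4.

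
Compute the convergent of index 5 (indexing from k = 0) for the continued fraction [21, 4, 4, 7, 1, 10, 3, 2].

Using pₖ = aₖpₖ₋₁ + pₖ₋₂, qₖ = aₖqₖ₋₁ + qₖ₋₂ (with p₋₁=1, p₋₂=0, q₋₁=0, q₋₂=1):
  k=0: a=21, p=21, q=1
  k=1: a=4, p=85, q=4
  k=2: a=4, p=361, q=17
  k=3: a=7, p=2612, q=123
  k=4: a=1, p=2973, q=140
  k=5: a=10, p=32342, q=1523

32342/1523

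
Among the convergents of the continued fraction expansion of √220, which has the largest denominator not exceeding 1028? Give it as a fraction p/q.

√220 = [14; 1, 4, 1, 28, …] (period length 4).
Convergents:
  p_0/q_0 = 14/1
  p_1/q_1 = 15/1
  p_2/q_2 = 74/5
  p_3/q_3 = 89/6
  p_4/q_4 = 2566/173
  p_5/q_5 = 2655/179
  p_6/q_6 = 13186/889
  p_7/q_7 = 15841/1068
q_6 = 889 ≤ 1028 < 1068 = q_7, so the answer is 13186/889.

13186/889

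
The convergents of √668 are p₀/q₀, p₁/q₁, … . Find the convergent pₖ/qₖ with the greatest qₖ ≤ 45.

√668 = [25; 1, 5, 2, 12, 2, 5, 1, 50, …] (period length 8).
Convergents:
  p_0/q_0 = 25/1
  p_1/q_1 = 26/1
  p_2/q_2 = 155/6
  p_3/q_3 = 336/13
  p_4/q_4 = 4187/162
q_3 = 13 ≤ 45 < 162 = q_4, so the answer is 336/13.

336/13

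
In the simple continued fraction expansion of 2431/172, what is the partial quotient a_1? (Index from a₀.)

7

2431 = 14·172 + 23   →  a_0 = 14
172 = 7·23 + 11   →  a_1 = 7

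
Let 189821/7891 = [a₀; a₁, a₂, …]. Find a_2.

189821 = 24·7891 + 437   →  a_0 = 24
7891 = 18·437 + 25   →  a_1 = 18
437 = 17·25 + 12   →  a_2 = 17

17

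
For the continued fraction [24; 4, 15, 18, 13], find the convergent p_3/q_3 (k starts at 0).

Using pₖ = aₖpₖ₋₁ + pₖ₋₂, qₖ = aₖqₖ₋₁ + qₖ₋₂ (with p₋₁=1, p₋₂=0, q₋₁=0, q₋₂=1):
  k=0: a=24, p=24, q=1
  k=1: a=4, p=97, q=4
  k=2: a=15, p=1479, q=61
  k=3: a=18, p=26719, q=1102

26719/1102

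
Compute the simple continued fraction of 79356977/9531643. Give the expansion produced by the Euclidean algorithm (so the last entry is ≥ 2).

79356977 = 8·9531643 + 3103833
9531643 = 3·3103833 + 220144
3103833 = 14·220144 + 21817
220144 = 10·21817 + 1974
21817 = 11·1974 + 103
1974 = 19·103 + 17
103 = 6·17 + 1
17 = 17·1 + 0  (stop)
So 79356977/9531643 = [8; 3, 14, 10, 11, 19, 6, 17].

[8; 3, 14, 10, 11, 19, 6, 17]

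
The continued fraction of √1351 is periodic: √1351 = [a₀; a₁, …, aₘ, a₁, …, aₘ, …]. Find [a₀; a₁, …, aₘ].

[36; 1, 3, 10, 3, 1, 72]

a₀ = ⌊√1351⌋ = 36.
With m₀=0, d₀=1 and mₖ₊₁ = dₖaₖ − mₖ, dₖ₊₁ = (n − mₖ₊₁²)/dₖ, aₖ₊₁ = ⌊(a₀+mₖ₊₁)/dₖ₊₁⌋:
  k=1: m=36, d=55, a=1
  k=2: m=19, d=18, a=3
  k=3: m=35, d=7, a=10
  k=4: m=35, d=18, a=3
  k=5: m=19, d=55, a=1
  k=6: m=36, d=1, a=72
d=1 and a=2a₀=72 at k=6, so the next step gives (m, d) = (36, 55) again — its k=1 value — and the period has length 6.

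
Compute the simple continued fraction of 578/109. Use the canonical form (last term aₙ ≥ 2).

578 = 5×109 + 33
109 = 3×33 + 10
33 = 3×10 + 3
10 = 3×3 + 1
3 = 3×1 + 0  (stop)
So 578/109 = [5; 3, 3, 3, 3].

[5; 3, 3, 3, 3]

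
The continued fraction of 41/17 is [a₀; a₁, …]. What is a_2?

41 = 2·17 + 7   →  a_0 = 2
17 = 2·7 + 3   →  a_1 = 2
7 = 2·3 + 1   →  a_2 = 2

2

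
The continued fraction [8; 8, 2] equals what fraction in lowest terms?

Using pₖ = aₖpₖ₋₁ + pₖ₋₂ and qₖ = aₖqₖ₋₁ + qₖ₋₂:
  k=0: a=8, p=8, q=1
  k=1: a=8, p=65, q=8
  k=2: a=2, p=138, q=17

138/17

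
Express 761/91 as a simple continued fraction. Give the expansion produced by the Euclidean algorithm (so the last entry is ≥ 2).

761 = 8×91 + 33
91 = 2×33 + 25
33 = 1×25 + 8
25 = 3×8 + 1
8 = 8×1 + 0  (stop)
So 761/91 = [8; 2, 1, 3, 8].

[8; 2, 1, 3, 8]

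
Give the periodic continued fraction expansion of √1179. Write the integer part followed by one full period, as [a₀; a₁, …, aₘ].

a₀ = ⌊√1179⌋ = 34.

[34; 2, 1, 33, 1, 2, 68]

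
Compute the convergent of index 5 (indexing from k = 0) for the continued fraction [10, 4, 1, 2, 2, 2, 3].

817/80

Using pₖ = aₖpₖ₋₁ + pₖ₋₂, qₖ = aₖqₖ₋₁ + qₖ₋₂ (with p₋₁=1, p₋₂=0, q₋₁=0, q₋₂=1):
  k=0: a=10, p=10, q=1
  k=1: a=4, p=41, q=4
  k=2: a=1, p=51, q=5
  k=3: a=2, p=143, q=14
  k=4: a=2, p=337, q=33
  k=5: a=2, p=817, q=80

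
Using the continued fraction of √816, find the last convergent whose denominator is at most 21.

200/7

√816 = [28; 1, 1, 3, 3, 3, 1, 1, 56, …] (period length 8).
Convergents:
  p_0/q_0 = 28/1
  p_1/q_1 = 29/1
  p_2/q_2 = 57/2
  p_3/q_3 = 200/7
  p_4/q_4 = 657/23
q_3 = 7 ≤ 21 < 23 = q_4, so the answer is 200/7.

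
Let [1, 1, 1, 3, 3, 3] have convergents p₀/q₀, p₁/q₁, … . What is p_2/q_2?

Using pₖ = aₖpₖ₋₁ + pₖ₋₂, qₖ = aₖqₖ₋₁ + qₖ₋₂ (with p₋₁=1, p₋₂=0, q₋₁=0, q₋₂=1):
  k=0: a=1, p=1, q=1
  k=1: a=1, p=2, q=1
  k=2: a=1, p=3, q=2

3/2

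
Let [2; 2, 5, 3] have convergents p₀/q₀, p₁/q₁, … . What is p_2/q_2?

27/11

Using pₖ = aₖpₖ₋₁ + pₖ₋₂, qₖ = aₖqₖ₋₁ + qₖ₋₂ (with p₋₁=1, p₋₂=0, q₋₁=0, q₋₂=1):
  k=0: a=2, p=2, q=1
  k=1: a=2, p=5, q=2
  k=2: a=5, p=27, q=11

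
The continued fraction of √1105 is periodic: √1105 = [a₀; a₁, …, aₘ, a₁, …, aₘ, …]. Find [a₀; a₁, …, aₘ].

[33; 4, 7, 7, 4, 66]

a₀ = ⌊√1105⌋ = 33.
With m₀=0, d₀=1 and mₖ₊₁ = dₖaₖ − mₖ, dₖ₊₁ = (n − mₖ₊₁²)/dₖ, aₖ₊₁ = ⌊(a₀+mₖ₊₁)/dₖ₊₁⌋:
  k=1: m=33, d=16, a=4
  k=2: m=31, d=9, a=7
  k=3: m=32, d=9, a=7
  k=4: m=31, d=16, a=4
  k=5: m=33, d=1, a=66
d=1 and a=2a₀=66 at k=5, so the next step gives (m, d) = (33, 16) again — its k=1 value — and the period has length 5.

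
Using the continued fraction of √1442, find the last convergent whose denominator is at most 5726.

√1442 = [37; 1, 36, 1, 74, …] (period length 4).
Convergents:
  p_0/q_0 = 37/1
  p_1/q_1 = 38/1
  p_2/q_2 = 1405/37
  p_3/q_3 = 1443/38
  p_4/q_4 = 108187/2849
  p_5/q_5 = 109630/2887
  p_6/q_6 = 4054867/106781
q_5 = 2887 ≤ 5726 < 106781 = q_6, so the answer is 109630/2887.

109630/2887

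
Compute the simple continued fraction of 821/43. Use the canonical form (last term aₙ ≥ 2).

[19; 10, 1, 3]

821 = 19*43 + 4
43 = 10*4 + 3
4 = 1*3 + 1
3 = 3*1 + 0  (stop)
So 821/43 = [19; 10, 1, 3].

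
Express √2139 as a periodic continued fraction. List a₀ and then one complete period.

[46; 4, 92]

a₀ = ⌊√2139⌋ = 46.
With m₀=0, d₀=1 and mₖ₊₁ = dₖaₖ − mₖ, dₖ₊₁ = (n − mₖ₊₁²)/dₖ, aₖ₊₁ = ⌊(a₀+mₖ₊₁)/dₖ₊₁⌋:
  k=1: m=46, d=23, a=4
  k=2: m=46, d=1, a=92
d=1 and a=2a₀=92 at k=2, so the next step gives (m, d) = (46, 23) again — its k=1 value — and the period has length 2.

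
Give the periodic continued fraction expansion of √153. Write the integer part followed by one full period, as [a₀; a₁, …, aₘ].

a₀ = ⌊√153⌋ = 12.
With m₀=0, d₀=1 and mₖ₊₁ = dₖaₖ − mₖ, dₖ₊₁ = (n − mₖ₊₁²)/dₖ, aₖ₊₁ = ⌊(a₀+mₖ₊₁)/dₖ₊₁⌋:
  k=1: m=12, d=9, a=2
  k=2: m=6, d=13, a=1
  k=3: m=7, d=8, a=2
  k=4: m=9, d=9, a=2
  k=5: m=9, d=8, a=2
  k=6: m=7, d=13, a=1
  k=7: m=6, d=9, a=2
  k=8: m=12, d=1, a=24
d=1 and a=2a₀=24 at k=8, so the next step gives (m, d) = (12, 9) again — its k=1 value — and the period has length 8.

[12; 2, 1, 2, 2, 2, 1, 2, 24]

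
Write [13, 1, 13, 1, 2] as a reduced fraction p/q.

613/44

Using pₖ = aₖpₖ₋₁ + pₖ₋₂ and qₖ = aₖqₖ₋₁ + qₖ₋₂:
  k=0: a=13, p=13, q=1
  k=1: a=1, p=14, q=1
  k=2: a=13, p=195, q=14
  k=3: a=1, p=209, q=15
  k=4: a=2, p=613, q=44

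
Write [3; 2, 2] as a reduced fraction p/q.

17/5

Using pₖ = aₖpₖ₋₁ + pₖ₋₂ and qₖ = aₖqₖ₋₁ + qₖ₋₂:
  k=0: a=3, p=3, q=1
  k=1: a=2, p=7, q=2
  k=2: a=2, p=17, q=5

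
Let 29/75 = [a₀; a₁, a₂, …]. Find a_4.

29 = 0·75 + 29   →  a_0 = 0
75 = 2·29 + 17   →  a_1 = 2
29 = 1·17 + 12   →  a_2 = 1
17 = 1·12 + 5   →  a_3 = 1
12 = 2·5 + 2   →  a_4 = 2

2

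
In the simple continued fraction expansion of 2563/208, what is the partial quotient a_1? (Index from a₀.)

2563 = 12·208 + 67   →  a_0 = 12
208 = 3·67 + 7   →  a_1 = 3

3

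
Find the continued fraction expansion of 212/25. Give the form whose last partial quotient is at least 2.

212 = 8*25 + 12
25 = 2*12 + 1
12 = 12*1 + 0  (stop)
So 212/25 = [8; 2, 12].

[8; 2, 12]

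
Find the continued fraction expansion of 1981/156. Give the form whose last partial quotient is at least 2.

1981 = 12·156 + 109
156 = 1·109 + 47
109 = 2·47 + 15
47 = 3·15 + 2
15 = 7·2 + 1
2 = 2·1 + 0  (stop)
So 1981/156 = [12; 1, 2, 3, 7, 2].

[12; 1, 2, 3, 7, 2]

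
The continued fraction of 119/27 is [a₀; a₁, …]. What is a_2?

119 = 4·27 + 11   →  a_0 = 4
27 = 2·11 + 5   →  a_1 = 2
11 = 2·5 + 1   →  a_2 = 2

2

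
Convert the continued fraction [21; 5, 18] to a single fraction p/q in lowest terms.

1929/91

Fold from the inside: start with 18/1.
  5 + 1/18 = 91/18
  21 + 18/91 = 1929/91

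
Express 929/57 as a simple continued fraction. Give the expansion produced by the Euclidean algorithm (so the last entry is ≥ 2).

929 = 16·57 + 17
57 = 3·17 + 6
17 = 2·6 + 5
6 = 1·5 + 1
5 = 5·1 + 0  (stop)
So 929/57 = [16; 3, 2, 1, 5].

[16; 3, 2, 1, 5]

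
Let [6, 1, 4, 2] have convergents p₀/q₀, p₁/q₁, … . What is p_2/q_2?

Using pₖ = aₖpₖ₋₁ + pₖ₋₂, qₖ = aₖqₖ₋₁ + qₖ₋₂ (with p₋₁=1, p₋₂=0, q₋₁=0, q₋₂=1):
  k=0: a=6, p=6, q=1
  k=1: a=1, p=7, q=1
  k=2: a=4, p=34, q=5

34/5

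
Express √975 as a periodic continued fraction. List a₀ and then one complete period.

[31; 4, 2, 4, 62]

a₀ = ⌊√975⌋ = 31.
With m₀=0, d₀=1 and mₖ₊₁ = dₖaₖ − mₖ, dₖ₊₁ = (n − mₖ₊₁²)/dₖ, aₖ₊₁ = ⌊(a₀+mₖ₊₁)/dₖ₊₁⌋:
  k=1: m=31, d=14, a=4
  k=2: m=25, d=25, a=2
  k=3: m=25, d=14, a=4
  k=4: m=31, d=1, a=62
d=1 and a=2a₀=62 at k=4, so the next step gives (m, d) = (31, 14) again — its k=1 value — and the period has length 4.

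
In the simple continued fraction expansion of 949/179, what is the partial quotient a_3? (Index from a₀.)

949 = 5·179 + 54   →  a_0 = 5
179 = 3·54 + 17   →  a_1 = 3
54 = 3·17 + 3   →  a_2 = 3
17 = 5·3 + 2   →  a_3 = 5

5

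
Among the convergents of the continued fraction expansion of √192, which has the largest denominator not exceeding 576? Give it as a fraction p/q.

2702/195

√192 = [13; 1, 5, 1, 26, …] (period length 4).
Convergents:
  p_0/q_0 = 13/1
  p_1/q_1 = 14/1
  p_2/q_2 = 83/6
  p_3/q_3 = 97/7
  p_4/q_4 = 2605/188
  p_5/q_5 = 2702/195
  p_6/q_6 = 16115/1163
q_5 = 195 ≤ 576 < 1163 = q_6, so the answer is 2702/195.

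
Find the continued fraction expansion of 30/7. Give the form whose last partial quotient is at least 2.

[4; 3, 2]

30 = 4×7 + 2
7 = 3×2 + 1
2 = 2×1 + 0  (stop)
So 30/7 = [4; 3, 2].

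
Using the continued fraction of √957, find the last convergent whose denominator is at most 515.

√957 = [30; 1, 14, 2, 14, 1, 60, …] (period length 6).
Convergents:
  p_0/q_0 = 30/1
  p_1/q_1 = 31/1
  p_2/q_2 = 464/15
  p_3/q_3 = 959/31
  p_4/q_4 = 13890/449
  p_5/q_5 = 14849/480
  p_6/q_6 = 904830/29249
q_5 = 480 ≤ 515 < 29249 = q_6, so the answer is 14849/480.

14849/480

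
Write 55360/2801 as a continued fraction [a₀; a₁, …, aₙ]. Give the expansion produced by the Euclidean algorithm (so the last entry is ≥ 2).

[19; 1, 3, 4, 10, 16]

55360 = 19·2801 + 2141
2801 = 1·2141 + 660
2141 = 3·660 + 161
660 = 4·161 + 16
161 = 10·16 + 1
16 = 16·1 + 0  (stop)
So 55360/2801 = [19; 1, 3, 4, 10, 16].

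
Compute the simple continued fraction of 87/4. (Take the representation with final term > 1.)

[21; 1, 3]

87 = 21×4 + 3
4 = 1×3 + 1
3 = 3×1 + 0  (stop)
So 87/4 = [21; 1, 3].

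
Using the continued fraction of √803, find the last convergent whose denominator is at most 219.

2437/86

√803 = [28; 2, 1, 27, 1, 2, 56, …] (period length 6).
Convergents:
  p_0/q_0 = 28/1
  p_1/q_1 = 57/2
  p_2/q_2 = 85/3
  p_3/q_3 = 2352/83
  p_4/q_4 = 2437/86
  p_5/q_5 = 7226/255
q_4 = 86 ≤ 219 < 255 = q_5, so the answer is 2437/86.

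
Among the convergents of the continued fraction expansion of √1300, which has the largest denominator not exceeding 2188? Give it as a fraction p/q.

46764/1297

√1300 = [36; 18, 72, …] (period length 2).
Convergents:
  p_0/q_0 = 36/1
  p_1/q_1 = 649/18
  p_2/q_2 = 46764/1297
  p_3/q_3 = 842401/23364
q_2 = 1297 ≤ 2188 < 23364 = q_3, so the answer is 46764/1297.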